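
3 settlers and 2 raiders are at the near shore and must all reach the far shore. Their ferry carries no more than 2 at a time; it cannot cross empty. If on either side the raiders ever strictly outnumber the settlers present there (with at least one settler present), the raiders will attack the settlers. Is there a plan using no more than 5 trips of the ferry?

Counting alone: each trip to the far shore takes at most 2 across and each return brings at least 1 back, so after t trips out (and t−1 returns) at most 2t − (t−1) of the 5 are across; that first reaches 5 at t = 4, so at least 7 crossings are needed.
Since 5 < 7, 5 crossings cannot be enough. (The shortest complete plan in fact takes 7:)
1. 2 raiders → the far shore.  (the near shore: 3S 0R; the far shore: 0S 2R)
2. 1 raider ← the near shore.  (the near shore: 3S 1R; the far shore: 0S 1R)
3. 2 settlers → the far shore.  (the near shore: 1S 1R; the far shore: 2S 1R)
4. 1 settler ← the near shore.  (the near shore: 2S 1R; the far shore: 1S 1R)
5. 1 settler and 1 raider → the far shore.  (the near shore: 1S 0R; the far shore: 2S 2R)
6. 1 raider ← the near shore.  (the near shore: 1S 1R; the far shore: 2S 1R)
7. 1 settler and 1 raider → the far shore.  (the near shore: 0S 0R; the far shore: 3S 2R)

No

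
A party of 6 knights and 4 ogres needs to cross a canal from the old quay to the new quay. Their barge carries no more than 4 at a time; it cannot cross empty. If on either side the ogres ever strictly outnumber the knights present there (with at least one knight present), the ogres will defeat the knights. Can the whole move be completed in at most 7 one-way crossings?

Yes

Yes — this plan uses 5 crossings (≤ 7):
1. 4 ogres → the new quay.  (the old quay: 6K 0O; the new quay: 0K 4O)
2. 1 ogre ← the old quay.  (the old quay: 6K 1O; the new quay: 0K 3O)
3. 4 knights → the new quay.  (the old quay: 2K 1O; the new quay: 4K 3O)
4. 1 ogre ← the old quay.  (the old quay: 2K 2O; the new quay: 4K 2O)
5. 2 knights and 2 ogres → the new quay.  (the old quay: 0K 0O; the new quay: 6K 4O)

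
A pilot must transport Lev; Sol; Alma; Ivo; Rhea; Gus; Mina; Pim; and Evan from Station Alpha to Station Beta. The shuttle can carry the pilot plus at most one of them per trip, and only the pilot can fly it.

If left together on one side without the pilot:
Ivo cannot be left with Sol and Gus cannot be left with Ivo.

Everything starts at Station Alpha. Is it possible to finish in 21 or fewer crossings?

Yes — this plan uses 19 crossings (≤ 21):
1. Pilot goes to Station Beta with Ivo.  [Station Alpha: Alma, Evan, Gus, Lev, Mina, Pim, Rhea, Sol | Station Beta: Ivo]
2. Pilot goes back to Station Alpha alone.  [Station Alpha: Alma, Evan, Gus, Lev, Mina, Pim, Rhea, Sol | Station Beta: Ivo]
3. Pilot goes to Station Beta with Lev.  [Station Alpha: Alma, Evan, Gus, Mina, Pim, Rhea, Sol | Station Beta: Ivo, Lev]
4. Pilot goes back to Station Alpha alone.  [Station Alpha: Alma, Evan, Gus, Mina, Pim, Rhea, Sol | Station Beta: Ivo, Lev]
5. Pilot goes to Station Beta with Sol.  [Station Alpha: Alma, Evan, Gus, Mina, Pim, Rhea | Station Beta: Ivo, Lev, Sol]
6. Pilot goes back to Station Alpha with Ivo.  [Station Alpha: Alma, Evan, Gus, Ivo, Mina, Pim, Rhea | Station Beta: Lev, Sol]
7. Pilot goes to Station Beta with Gus.  [Station Alpha: Alma, Evan, Ivo, Mina, Pim, Rhea | Station Beta: Gus, Lev, Sol]
8. Pilot goes back to Station Alpha alone.  [Station Alpha: Alma, Evan, Ivo, Mina, Pim, Rhea | Station Beta: Gus, Lev, Sol]
9. Pilot goes to Station Beta with Alma.  [Station Alpha: Evan, Ivo, Mina, Pim, Rhea | Station Beta: Alma, Gus, Lev, Sol]
10. Pilot goes back to Station Alpha alone.  [Station Alpha: Evan, Ivo, Mina, Pim, Rhea | Station Beta: Alma, Gus, Lev, Sol]
11. Pilot goes to Station Beta with Rhea.  [Station Alpha: Evan, Ivo, Mina, Pim | Station Beta: Alma, Gus, Lev, Rhea, Sol]
12. Pilot goes back to Station Alpha alone.  [Station Alpha: Evan, Ivo, Mina, Pim | Station Beta: Alma, Gus, Lev, Rhea, Sol]
13. Pilot goes to Station Beta with Mina.  [Station Alpha: Evan, Ivo, Pim | Station Beta: Alma, Gus, Lev, Mina, Rhea, Sol]
14. Pilot goes back to Station Alpha alone.  [Station Alpha: Evan, Ivo, Pim | Station Beta: Alma, Gus, Lev, Mina, Rhea, Sol]
15. Pilot goes to Station Beta with Pim.  [Station Alpha: Evan, Ivo | Station Beta: Alma, Gus, Lev, Mina, Pim, Rhea, Sol]
16. Pilot goes back to Station Alpha alone.  [Station Alpha: Evan, Ivo | Station Beta: Alma, Gus, Lev, Mina, Pim, Rhea, Sol]
17. Pilot goes to Station Beta with Evan.  [Station Alpha: Ivo | Station Beta: Alma, Evan, Gus, Lev, Mina, Pim, Rhea, Sol]
18. Pilot goes back to Station Alpha alone.  [Station Alpha: Ivo | Station Beta: Alma, Evan, Gus, Lev, Mina, Pim, Rhea, Sol]
19. Pilot goes to Station Beta with Ivo.  [Station Alpha: — | Station Beta: Alma, Evan, Gus, Ivo, Lev, Mina, Pim, Rhea, Sol]

Yes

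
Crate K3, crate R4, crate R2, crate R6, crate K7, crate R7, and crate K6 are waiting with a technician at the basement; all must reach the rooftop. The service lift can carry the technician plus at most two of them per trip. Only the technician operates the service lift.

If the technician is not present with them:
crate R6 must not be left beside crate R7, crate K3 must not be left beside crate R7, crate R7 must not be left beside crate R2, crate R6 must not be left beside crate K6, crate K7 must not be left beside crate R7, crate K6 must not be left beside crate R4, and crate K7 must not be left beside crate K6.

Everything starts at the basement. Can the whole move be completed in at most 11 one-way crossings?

Yes — this plan uses 9 crossings (≤ 11):
1. Technician goes to the rooftop with crate K6 and crate R7.  [the basement: crate K3, crate K7, crate R2, crate R4, crate R6 | the rooftop: crate K6, crate R7]
2. Technician goes back to the basement alone.  [the basement: crate K3, crate K7, crate R2, crate R4, crate R6 | the rooftop: crate K6, crate R7]
3. Technician goes to the rooftop with crate R4.  [the basement: crate K3, crate K7, crate R2, crate R6 | the rooftop: crate K6, crate R4, crate R7]
4. Technician goes back to the basement with crate K6.  [the basement: crate K3, crate K6, crate K7, crate R2, crate R6 | the rooftop: crate R4, crate R7]
5. Technician goes to the rooftop with crate K7 and crate R6.  [the basement: crate K3, crate K6, crate R2 | the rooftop: crate K7, crate R4, crate R6, crate R7]
6. Technician goes back to the basement with crate R7.  [the basement: crate K3, crate K6, crate R2, crate R7 | the rooftop: crate K7, crate R4, crate R6]
7. Technician goes to the rooftop with crate K3 and crate R2.  [the basement: crate K6, crate R7 | the rooftop: crate K3, crate K7, crate R2, crate R4, crate R6]
8. Technician goes back to the basement alone.  [the basement: crate K6, crate R7 | the rooftop: crate K3, crate K7, crate R2, crate R4, crate R6]
9. Technician goes to the rooftop with crate K6 and crate R7.  [the basement: — | the rooftop: crate K3, crate K6, crate K7, crate R2, crate R4, crate R6, crate R7]

Yes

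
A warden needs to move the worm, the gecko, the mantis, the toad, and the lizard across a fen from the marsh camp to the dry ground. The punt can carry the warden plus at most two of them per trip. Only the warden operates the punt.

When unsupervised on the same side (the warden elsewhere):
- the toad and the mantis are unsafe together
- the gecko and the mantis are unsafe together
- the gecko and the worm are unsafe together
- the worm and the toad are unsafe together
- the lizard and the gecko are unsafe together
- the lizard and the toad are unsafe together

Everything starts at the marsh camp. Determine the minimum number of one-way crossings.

7

Counting alone: the warden can take at most 2 across per trip to the dry ground, so moving all 5 needs at least 3 loaded trips out, with a return between consecutive ones — at least 5 crossings.
The safety rule pushes this higher. Following every safe sequence of crossings, the most of the 5 that can be at the dry ground as the punt arrives there on crossing 5 is 4 — never all 5.
So no plan with fewer than 7 crossings exists, and this one achieves 7:
1. Warden goes to the dry ground with the gecko and the toad.
2. Warden goes back to the marsh camp alone.
3. Warden goes to the dry ground with the worm.
4. Warden goes back to the marsh camp with the gecko and the toad.
5. Warden goes to the dry ground with the lizard and the mantis.
6. Warden goes back to the marsh camp alone.
7. Warden goes to the dry ground with the gecko and the toad.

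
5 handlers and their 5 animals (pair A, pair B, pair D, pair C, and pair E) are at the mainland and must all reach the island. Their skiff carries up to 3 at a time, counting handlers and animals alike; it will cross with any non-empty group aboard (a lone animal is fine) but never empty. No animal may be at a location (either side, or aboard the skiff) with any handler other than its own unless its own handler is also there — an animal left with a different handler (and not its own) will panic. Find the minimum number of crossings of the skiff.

11

Counting alone: each trip to the island takes at most 3 across and each return brings at least 1 back, so after t trips out (and t−1 returns) at most 3t − (t−1) of the 10 are across; that first reaches 10 at t = 5, so at least 9 crossings are needed.
The safety rule pushes this higher. Following every safe sequence of crossings, the most of the 10 that can be at the island as the skiff arrives there on crossing 9 is 9 — never all 10.
So no plan with fewer than 11 crossings exists, and this one achieves 11:
1. animal A and handler A cross → the island.
2. handler A crosses ← the mainland.
3. animal B, animal C, and animal D cross → the island.
4. animal A crosses ← the mainland.
5. handler B, handler C, and handler D cross → the island.
6. animal B and handler B cross ← the mainland.
7. handler A, handler B, and handler E cross → the island.
8. animal D crosses ← the mainland.
9. animal A and animal B cross → the island.
10. animal A crosses ← the mainland.
11. animal A, animal D, and animal E cross → the island.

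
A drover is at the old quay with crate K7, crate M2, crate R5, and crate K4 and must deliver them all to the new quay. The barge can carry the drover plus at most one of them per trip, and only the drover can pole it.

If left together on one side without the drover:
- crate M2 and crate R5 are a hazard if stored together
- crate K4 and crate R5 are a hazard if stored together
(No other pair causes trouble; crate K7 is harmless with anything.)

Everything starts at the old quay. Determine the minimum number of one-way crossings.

9

Counting alone: the drover can take at most 1 across per trip to the new quay, so moving all 4 needs at least 4 loaded trips out, with a return between consecutive ones — at least 7 crossings.
The safety rule pushes this higher. Following every safe sequence of crossings, the most of the 4 that can be at the new quay as the barge arrives there on crossing 7 is 3 — never all 4.
So no plan with fewer than 9 crossings exists, and this one achieves 9:
1. Drover goes to the new quay with crate R5.  [the old quay: crate K4, crate K7, crate M2 | the new quay: crate R5]
2. Drover goes back to the old quay alone.  [the old quay: crate K4, crate K7, crate M2 | the new quay: crate R5]
3. Drover goes to the new quay with crate K7.  [the old quay: crate K4, crate M2 | the new quay: crate K7, crate R5]
4. Drover goes back to the old quay alone.  [the old quay: crate K4, crate M2 | the new quay: crate K7, crate R5]
5. Drover goes to the new quay with crate M2.  [the old quay: crate K4 | the new quay: crate K7, crate M2, crate R5]
6. Drover goes back to the old quay with crate R5.  [the old quay: crate K4, crate R5 | the new quay: crate K7, crate M2]
7. Drover goes to the new quay with crate K4.  [the old quay: crate R5 | the new quay: crate K4, crate K7, crate M2]
8. Drover goes back to the old quay alone.  [the old quay: crate R5 | the new quay: crate K4, crate K7, crate M2]
9. Drover goes to the new quay with crate R5.  [the old quay: — | the new quay: crate K4, crate K7, crate M2, crate R5]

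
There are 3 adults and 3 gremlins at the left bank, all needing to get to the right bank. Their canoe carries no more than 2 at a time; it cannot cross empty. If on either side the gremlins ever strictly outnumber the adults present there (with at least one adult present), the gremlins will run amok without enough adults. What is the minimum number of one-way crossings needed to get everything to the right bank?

11

Counting alone: each trip to the right bank takes at most 2 across and each return brings at least 1 back, so after t trips out (and t−1 returns) at most 2t − (t−1) of the 6 are across; that first reaches 6 at t = 5, so at least 9 crossings are needed.
The safety rule pushes this higher. Following every safe sequence of crossings, the most of the 6 that can be at the right bank as the canoe arrives there on crossing 9 is 5 — never all 6.
So no plan with fewer than 11 crossings exists, and this one achieves 11:
1. 2 gremlins → the right bank.  (the left bank: 3A 1G; the right bank: 0A 2G)
2. 1 gremlin ← the left bank.  (the left bank: 3A 2G; the right bank: 0A 1G)
3. 2 gremlins → the right bank.  (the left bank: 3A 0G; the right bank: 0A 3G)
4. 1 gremlin ← the left bank.  (the left bank: 3A 1G; the right bank: 0A 2G)
5. 2 adults → the right bank.  (the left bank: 1A 1G; the right bank: 2A 2G)
6. 1 adult and 1 gremlin ← the left bank.  (the left bank: 2A 2G; the right bank: 1A 1G)
7. 2 adults → the right bank.  (the left bank: 0A 2G; the right bank: 3A 1G)
8. 1 gremlin ← the left bank.  (the left bank: 0A 3G; the right bank: 3A 0G)
9. 2 gremlins → the right bank.  (the left bank: 0A 1G; the right bank: 3A 2G)
10. 1 gremlin ← the left bank.  (the left bank: 0A 2G; the right bank: 3A 1G)
11. 2 gremlins → the right bank.  (the left bank: 0A 0G; the right bank: 3A 3G)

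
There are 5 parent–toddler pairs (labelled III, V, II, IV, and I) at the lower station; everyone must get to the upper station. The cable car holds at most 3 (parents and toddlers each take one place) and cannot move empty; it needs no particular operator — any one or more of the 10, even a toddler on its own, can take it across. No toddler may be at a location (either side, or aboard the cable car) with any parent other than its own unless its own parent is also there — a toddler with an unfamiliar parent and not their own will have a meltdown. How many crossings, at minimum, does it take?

11

Counting alone: each trip to the upper station takes at most 3 across and each return brings at least 1 back, so after t trips out (and t−1 returns) at most 3t − (t−1) of the 10 are across; that first reaches 10 at t = 5, so at least 9 crossings are needed.
The safety rule pushes this higher. Following every safe sequence of crossings, the most of the 10 that can be at the upper station as the cable car arrives there on crossing 9 is 9 — never all 10.
So no plan with fewer than 11 crossings exists, and this one achieves 11:
1. parent III and toddler III cross → the upper station.
2. parent III crosses ← the lower station.
3. toddler II, toddler IV, and toddler V cross → the upper station.
4. toddler III crosses ← the lower station.
5. parent II, parent IV, and parent V cross → the upper station.
6. parent V and toddler V cross ← the lower station.
7. parent I, parent III, and parent V cross → the upper station.
8. toddler II crosses ← the lower station.
9. toddler III and toddler V cross → the upper station.
10. toddler III crosses ← the lower station.
11. toddler I, toddler II, and toddler III cross → the upper station.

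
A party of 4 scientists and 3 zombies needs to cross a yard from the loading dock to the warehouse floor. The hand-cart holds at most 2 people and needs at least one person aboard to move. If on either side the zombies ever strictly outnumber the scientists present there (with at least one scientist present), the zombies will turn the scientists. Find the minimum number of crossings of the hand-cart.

11

Counting alone: each trip to the warehouse floor takes at most 2 across and each return brings at least 1 back, so after t trips out (and t−1 returns) at most 2t − (t−1) of the 7 are across; that first reaches 7 at t = 6, so at least 11 crossings are needed.
The plan below uses exactly 11 crossings, so it is optimal:
1. 2 zombies → the warehouse floor.  (the loading dock: 4S 1Z; the warehouse floor: 0S 2Z)
2. 1 zombie ← the loading dock.  (the loading dock: 4S 2Z; the warehouse floor: 0S 1Z)
3. 2 zombies → the warehouse floor.  (the loading dock: 4S 0Z; the warehouse floor: 0S 3Z)
4. 1 zombie ← the loading dock.  (the loading dock: 4S 1Z; the warehouse floor: 0S 2Z)
5. 2 scientists → the warehouse floor.  (the loading dock: 2S 1Z; the warehouse floor: 2S 2Z)
6. 1 zombie ← the loading dock.  (the loading dock: 2S 2Z; the warehouse floor: 2S 1Z)
7. 1 scientist and 1 zombie → the warehouse floor.  (the loading dock: 1S 1Z; the warehouse floor: 3S 2Z)
8. 1 scientist ← the loading dock.  (the loading dock: 2S 1Z; the warehouse floor: 2S 2Z)
9. 1 scientist and 1 zombie → the warehouse floor.  (the loading dock: 1S 0Z; the warehouse floor: 3S 3Z)
10. 1 zombie ← the loading dock.  (the loading dock: 1S 1Z; the warehouse floor: 3S 2Z)
11. 1 scientist and 1 zombie → the warehouse floor.  (the loading dock: 0S 0Z; the warehouse floor: 4S 3Z)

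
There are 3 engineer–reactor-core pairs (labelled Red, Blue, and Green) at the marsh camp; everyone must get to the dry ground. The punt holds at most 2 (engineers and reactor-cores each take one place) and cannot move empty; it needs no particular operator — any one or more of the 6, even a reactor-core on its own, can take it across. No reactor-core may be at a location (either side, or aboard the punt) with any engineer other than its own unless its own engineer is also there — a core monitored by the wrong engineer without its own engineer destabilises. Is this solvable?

1. engineer Red and reactor-core Red cross → the dry ground.
2. engineer Red crosses ← the marsh camp.
3. reactor-core Blue and reactor-core Green cross → the dry ground.
4. reactor-core Red crosses ← the marsh camp.
5. engineer Blue and engineer Green cross → the dry ground.
6. engineer Blue and reactor-core Blue cross ← the marsh camp.
7. engineer Blue and engineer Red cross → the dry ground.
8. reactor-core Green crosses ← the marsh camp.
9. reactor-core Blue and reactor-core Red cross → the dry ground.
10. engineer Green crosses ← the marsh camp.
11. engineer Green and reactor-core Green cross → the dry ground.

Yes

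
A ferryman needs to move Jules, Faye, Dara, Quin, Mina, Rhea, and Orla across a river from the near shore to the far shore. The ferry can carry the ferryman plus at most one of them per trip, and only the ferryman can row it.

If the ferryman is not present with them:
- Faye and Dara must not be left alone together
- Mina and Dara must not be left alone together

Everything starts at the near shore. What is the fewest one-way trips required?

Counting alone: the ferryman can take at most 1 across per trip to the far shore, so moving all 7 needs at least 7 loaded trips out, with a return between consecutive ones — at least 13 crossings.
The safety rule pushes this higher. Following every safe sequence of crossings, the most of the 7 that can be at the far shore as the ferry arrives there on crossing 13 is 6 — never all 7.
So no plan with fewer than 15 crossings exists, and this one achieves 15:
1. Ferryman goes to the far shore with Dara.  [the near shore: Faye, Jules, Mina, Orla, Quin, Rhea | the far shore: Dara]
2. Ferryman goes back to the near shore alone.  [the near shore: Faye, Jules, Mina, Orla, Quin, Rhea | the far shore: Dara]
3. Ferryman goes to the far shore with Jules.  [the near shore: Faye, Mina, Orla, Quin, Rhea | the far shore: Dara, Jules]
4. Ferryman goes back to the near shore alone.  [the near shore: Faye, Mina, Orla, Quin, Rhea | the far shore: Dara, Jules]
5. Ferryman goes to the far shore with Faye.  [the near shore: Mina, Orla, Quin, Rhea | the far shore: Dara, Faye, Jules]
6. Ferryman goes back to the near shore with Dara.  [the near shore: Dara, Mina, Orla, Quin, Rhea | the far shore: Faye, Jules]
7. Ferryman goes to the far shore with Mina.  [the near shore: Dara, Orla, Quin, Rhea | the far shore: Faye, Jules, Mina]
8. Ferryman goes back to the near shore alone.  [the near shore: Dara, Orla, Quin, Rhea | the far shore: Faye, Jules, Mina]
9. Ferryman goes to the far shore with Quin.  [the near shore: Dara, Orla, Rhea | the far shore: Faye, Jules, Mina, Quin]
10. Ferryman goes back to the near shore alone.  [the near shore: Dara, Orla, Rhea | the far shore: Faye, Jules, Mina, Quin]
11. Ferryman goes to the far shore with Rhea.  [the near shore: Dara, Orla | the far shore: Faye, Jules, Mina, Quin, Rhea]
12. Ferryman goes back to the near shore alone.  [the near shore: Dara, Orla | the far shore: Faye, Jules, Mina, Quin, Rhea]
13. Ferryman goes to the far shore with Orla.  [the near shore: Dara | the far shore: Faye, Jules, Mina, Orla, Quin, Rhea]
14. Ferryman goes back to the near shore alone.  [the near shore: Dara | the far shore: Faye, Jules, Mina, Orla, Quin, Rhea]
15. Ferryman goes to the far shore with Dara.  [the near shore: — | the far shore: Dara, Faye, Jules, Mina, Orla, Quin, Rhea]

15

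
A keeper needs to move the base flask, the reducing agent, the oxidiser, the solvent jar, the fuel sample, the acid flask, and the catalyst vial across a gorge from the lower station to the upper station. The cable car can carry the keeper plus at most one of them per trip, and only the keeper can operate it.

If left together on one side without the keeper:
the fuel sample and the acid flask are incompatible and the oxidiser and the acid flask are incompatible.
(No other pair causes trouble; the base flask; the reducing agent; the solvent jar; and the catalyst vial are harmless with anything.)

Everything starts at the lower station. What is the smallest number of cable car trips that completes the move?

15

Counting alone: the keeper can take at most 1 across per trip to the upper station, so moving all 7 needs at least 7 loaded trips out, with a return between consecutive ones — at least 13 crossings.
The safety rule pushes this higher. Following every safe sequence of crossings, the most of the 7 that can be at the upper station as the cable car arrives there on crossing 13 is 6 — never all 7.
So no plan with fewer than 15 crossings exists, and this one achieves 15:
1. Keeper goes to the upper station with the acid flask.
2. Keeper goes back to the lower station alone.
3. Keeper goes to the upper station with the base flask.
4. Keeper goes back to the lower station alone.
5. Keeper goes to the upper station with the reducing agent.
6. Keeper goes back to the lower station alone.
7. Keeper goes to the upper station with the oxidiser.
8. Keeper goes back to the lower station with the acid flask.
9. Keeper goes to the upper station with the fuel sample.
10. Keeper goes back to the lower station alone.
11. Keeper goes to the upper station with the solvent jar.
12. Keeper goes back to the lower station alone.
13. Keeper goes to the upper station with the catalyst vial.
14. Keeper goes back to the lower station alone.
15. Keeper goes to the upper station with the acid flask.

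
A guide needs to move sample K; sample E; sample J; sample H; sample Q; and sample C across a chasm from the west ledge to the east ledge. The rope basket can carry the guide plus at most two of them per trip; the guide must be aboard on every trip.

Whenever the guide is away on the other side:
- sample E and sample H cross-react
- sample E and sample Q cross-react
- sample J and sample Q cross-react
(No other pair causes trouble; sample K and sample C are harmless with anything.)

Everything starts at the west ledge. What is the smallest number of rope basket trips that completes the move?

Counting alone: the guide can take at most 2 across per trip to the east ledge, so moving all 6 needs at least 3 loaded trips out, with a return between consecutive ones — at least 5 crossings.
The plan below uses exactly 5 crossings, so it is optimal:
1. Guide goes to the east ledge with sample E and sample J.
2. Guide goes back to the west ledge alone.
3. Guide goes to the east ledge with sample C and sample K.
4. Guide goes back to the west ledge alone.
5. Guide goes to the east ledge with sample H and sample Q.

5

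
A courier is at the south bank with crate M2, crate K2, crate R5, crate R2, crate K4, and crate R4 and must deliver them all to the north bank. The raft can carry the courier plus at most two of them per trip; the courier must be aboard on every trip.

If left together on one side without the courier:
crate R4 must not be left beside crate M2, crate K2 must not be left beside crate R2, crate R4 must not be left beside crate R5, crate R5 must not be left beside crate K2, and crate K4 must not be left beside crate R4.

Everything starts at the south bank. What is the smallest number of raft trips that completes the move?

7

Counting alone: the courier can take at most 2 across per trip to the north bank, so moving all 6 needs at least 3 loaded trips out, with a return between consecutive ones — at least 5 crossings.
The safety rule pushes this higher. Following every safe sequence of crossings, the most of the 6 that can be at the north bank as the raft arrives there on crossing 5 is 5 — never all 6.
So no plan with fewer than 7 crossings exists, and this one achieves 7:
1. Courier goes to the north bank with crate K2 and crate R4.
2. Courier goes back to the south bank alone.
3. Courier goes to the north bank with crate M2 and crate R5.
4. Courier goes back to the south bank with crate K2 and crate R4.
5. Courier goes to the north bank with crate K4 and crate R2.
6. Courier goes back to the south bank alone.
7. Courier goes to the north bank with crate K2 and crate R4.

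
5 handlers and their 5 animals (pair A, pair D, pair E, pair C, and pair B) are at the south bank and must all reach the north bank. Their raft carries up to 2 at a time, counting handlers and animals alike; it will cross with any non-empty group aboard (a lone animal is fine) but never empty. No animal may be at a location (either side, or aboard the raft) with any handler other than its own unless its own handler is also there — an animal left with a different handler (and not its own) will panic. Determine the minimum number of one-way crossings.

Following every safe sequence of crossings from the start, the most of the 10 that can be at the north bank as the raft arrives there on crossings 1, 3, 5, 7 is 2, 3, 4, 5 respectively; the best ever achieved is 5 of 10.
From crossing 9 on, no configuration arises that was not already reachable earlier: only 82 distinct safe configurations (who is on which side, and where the raft is) can ever be reached, none of them has everyone across, and every continuation just revisits them. So no valid plan exists.

impossible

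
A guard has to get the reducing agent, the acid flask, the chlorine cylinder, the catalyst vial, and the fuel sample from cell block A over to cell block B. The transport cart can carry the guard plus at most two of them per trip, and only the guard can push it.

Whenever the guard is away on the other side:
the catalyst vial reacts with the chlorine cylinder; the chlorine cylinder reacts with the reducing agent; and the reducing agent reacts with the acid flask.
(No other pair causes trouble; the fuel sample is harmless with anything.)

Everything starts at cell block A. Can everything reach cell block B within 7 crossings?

Yes — this plan uses 5 crossings (≤ 7):
1. Guard goes to cell block B with the chlorine cylinder and the reducing agent.  [cell block A: the acid flask, the catalyst vial, the fuel sample | cell block B: the chlorine cylinder, the reducing agent]
2. Guard goes back to cell block A with the reducing agent.  [cell block A: the acid flask, the catalyst vial, the fuel sample, the reducing agent | cell block B: the chlorine cylinder]
3. Guard goes to cell block B with the acid flask and the fuel sample.  [cell block A: the catalyst vial, the reducing agent | cell block B: the acid flask, the chlorine cylinder, the fuel sample]
4. Guard goes back to cell block A alone.  [cell block A: the catalyst vial, the reducing agent | cell block B: the acid flask, the chlorine cylinder, the fuel sample]
5. Guard goes to cell block B with the catalyst vial and the reducing agent.  [cell block A: — | cell block B: the acid flask, the catalyst vial, the chlorine cylinder, the fuel sample, the reducing agent]

Yes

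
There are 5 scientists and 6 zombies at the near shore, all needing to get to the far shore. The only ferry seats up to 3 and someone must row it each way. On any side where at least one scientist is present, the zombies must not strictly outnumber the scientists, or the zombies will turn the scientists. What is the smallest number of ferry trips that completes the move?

The zombies already outnumber the scientists at the near shore before anyone moves, so the starting position itself is disallowed.

impossible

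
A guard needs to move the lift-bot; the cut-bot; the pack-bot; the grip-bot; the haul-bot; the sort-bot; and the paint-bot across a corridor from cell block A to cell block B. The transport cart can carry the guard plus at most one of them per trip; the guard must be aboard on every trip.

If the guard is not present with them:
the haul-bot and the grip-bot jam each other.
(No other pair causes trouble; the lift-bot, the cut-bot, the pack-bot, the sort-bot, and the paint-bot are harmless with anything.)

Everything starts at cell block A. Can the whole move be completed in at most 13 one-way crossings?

Yes — this plan uses 13 crossings (≤ 13):
1. Guard goes to cell block B with the grip-bot.  [cell block A: the cut-bot, the haul-bot, the lift-bot, the pack-bot, the paint-bot, the sort-bot | cell block B: the grip-bot]
2. Guard goes back to cell block A alone.  [cell block A: the cut-bot, the haul-bot, the lift-bot, the pack-bot, the paint-bot, the sort-bot | cell block B: the grip-bot]
3. Guard goes to cell block B with the lift-bot.  [cell block A: the cut-bot, the haul-bot, the pack-bot, the paint-bot, the sort-bot | cell block B: the grip-bot, the lift-bot]
4. Guard goes back to cell block A alone.  [cell block A: the cut-bot, the haul-bot, the pack-bot, the paint-bot, the sort-bot | cell block B: the grip-bot, the lift-bot]
5. Guard goes to cell block B with the cut-bot.  [cell block A: the haul-bot, the pack-bot, the paint-bot, the sort-bot | cell block B: the cut-bot, the grip-bot, the lift-bot]
6. Guard goes back to cell block A alone.  [cell block A: the haul-bot, the pack-bot, the paint-bot, the sort-bot | cell block B: the cut-bot, the grip-bot, the lift-bot]
7. Guard goes to cell block B with the pack-bot.  [cell block A: the haul-bot, the paint-bot, the sort-bot | cell block B: the cut-bot, the grip-bot, the lift-bot, the pack-bot]
8. Guard goes back to cell block A alone.  [cell block A: the haul-bot, the paint-bot, the sort-bot | cell block B: the cut-bot, the grip-bot, the lift-bot, the pack-bot]
9. Guard goes to cell block B with the sort-bot.  [cell block A: the haul-bot, the paint-bot | cell block B: the cut-bot, the grip-bot, the lift-bot, the pack-bot, the sort-bot]
10. Guard goes back to cell block A alone.  [cell block A: the haul-bot, the paint-bot | cell block B: the cut-bot, the grip-bot, the lift-bot, the pack-bot, the sort-bot]
11. Guard goes to cell block B with the paint-bot.  [cell block A: the haul-bot | cell block B: the cut-bot, the grip-bot, the lift-bot, the pack-bot, the paint-bot, the sort-bot]
12. Guard goes back to cell block A alone.  [cell block A: the haul-bot | cell block B: the cut-bot, the grip-bot, the lift-bot, the pack-bot, the paint-bot, the sort-bot]
13. Guard goes to cell block B with the haul-bot.  [cell block A: — | cell block B: the cut-bot, the grip-bot, the haul-bot, the lift-bot, the pack-bot, the paint-bot, the sort-bot]

Yes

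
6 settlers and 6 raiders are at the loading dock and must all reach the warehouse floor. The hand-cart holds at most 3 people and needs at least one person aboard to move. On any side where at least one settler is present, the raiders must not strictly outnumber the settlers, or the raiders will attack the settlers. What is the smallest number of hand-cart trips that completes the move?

impossible

Following every safe sequence of crossings from the start, the most of the 12 that can be at the warehouse floor as the hand-cart arrives there on crossings 1, 3, 5 is 3, 5, 6 respectively; the best ever achieved is 6 of 12.
From crossing 7 on, no configuration arises that was not already reachable earlier: only 17 distinct safe configurations (who is on which side, and where the hand-cart is) can ever be reached, none of them has everyone across, and every continuation just revisits them. They are: 0 settlers + 0 raiders across (hand-cart back at the start); 0 settlers + 1 raider across (hand-cart there); 0 settlers + 1 raider across (hand-cart back at the start); 0 settlers + 2 raiders across (hand-cart there); 0 settlers + 2 raiders across (hand-cart back at the start); 0 settlers + 3 raiders across (hand-cart there); 0 settlers + 3 raiders across (hand-cart back at the start); 0 settlers + 4 raiders across (hand-cart there); 0 settlers + 4 raiders across (hand-cart back at the start); 0 settlers + 5 raiders across (hand-cart there); 0 settlers + 5 raiders across (hand-cart back at the start); 0 settlers + 6 raiders across (hand-cart there); 1 settler + 1 raider across (hand-cart there); 1 settler + 1 raider across (hand-cart back at the start); 2 settlers + 2 raiders across (hand-cart there); 2 settlers + 2 raiders across (hand-cart back at the start); 3 settlers + 3 raiders across (hand-cart there). So no valid plan exists.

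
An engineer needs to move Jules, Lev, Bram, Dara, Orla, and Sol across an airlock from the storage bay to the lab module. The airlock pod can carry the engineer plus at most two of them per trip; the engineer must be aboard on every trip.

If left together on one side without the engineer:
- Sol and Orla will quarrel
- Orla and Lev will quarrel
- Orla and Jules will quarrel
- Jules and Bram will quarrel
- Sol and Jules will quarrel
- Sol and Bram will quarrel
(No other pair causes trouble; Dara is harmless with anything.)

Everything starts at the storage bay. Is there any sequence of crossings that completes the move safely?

Whatever the first load, the items left behind include a forbidden pair without the engineer. No opening move is safe, so no plan exists.

No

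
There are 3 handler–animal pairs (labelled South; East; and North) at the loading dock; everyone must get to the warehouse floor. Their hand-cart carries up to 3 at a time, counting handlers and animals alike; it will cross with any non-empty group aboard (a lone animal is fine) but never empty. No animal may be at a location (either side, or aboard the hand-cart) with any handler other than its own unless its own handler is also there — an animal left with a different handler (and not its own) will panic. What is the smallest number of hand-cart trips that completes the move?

Counting alone: each trip to the warehouse floor takes at most 3 across and each return brings at least 1 back, so after t trips out (and t−1 returns) at most 3t − (t−1) of the 6 are across; that first reaches 6 at t = 3, so at least 5 crossings are needed.
The plan below uses exactly 5 crossings, so it is optimal:
1. animal South and handler South cross → the warehouse floor.
2. handler South crosses ← the loading dock.
3. handler East, handler North, and handler South cross → the warehouse floor.
4. animal South crosses ← the loading dock.
5. animal East, animal North, and animal South cross → the warehouse floor.

5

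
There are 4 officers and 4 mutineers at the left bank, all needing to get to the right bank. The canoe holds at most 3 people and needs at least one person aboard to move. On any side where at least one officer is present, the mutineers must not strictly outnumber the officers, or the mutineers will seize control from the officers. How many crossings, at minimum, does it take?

9

Counting alone: each trip to the right bank takes at most 3 across and each return brings at least 1 back, so after t trips out (and t−1 returns) at most 3t − (t−1) of the 8 are across; that first reaches 8 at t = 4, so at least 7 crossings are needed.
The safety rule pushes this higher. Following every safe sequence of crossings, the most of the 8 that can be at the right bank as the canoe arrives there on crossing 7 is 7 — never all 8.
So no plan with fewer than 9 crossings exists, and this one achieves 9:
1. 2 mutineers → the right bank.  (the left bank: 4O 2M; the right bank: 0O 2M)
2. 1 mutineer ← the left bank.  (the left bank: 4O 3M; the right bank: 0O 1M)
3. 3 mutineers → the right bank.  (the left bank: 4O 0M; the right bank: 0O 4M)
4. 1 mutineer ← the left bank.  (the left bank: 4O 1M; the right bank: 0O 3M)
5. 3 officers → the right bank.  (the left bank: 1O 1M; the right bank: 3O 3M)
6. 1 officer and 1 mutineer ← the left bank.  (the left bank: 2O 2M; the right bank: 2O 2M)
7. 2 officers → the right bank.  (the left bank: 0O 2M; the right bank: 4O 2M)
8. 1 mutineer ← the left bank.  (the left bank: 0O 3M; the right bank: 4O 1M)
9. 3 mutineers → the right bank.  (the left bank: 0O 0M; the right bank: 4O 4M)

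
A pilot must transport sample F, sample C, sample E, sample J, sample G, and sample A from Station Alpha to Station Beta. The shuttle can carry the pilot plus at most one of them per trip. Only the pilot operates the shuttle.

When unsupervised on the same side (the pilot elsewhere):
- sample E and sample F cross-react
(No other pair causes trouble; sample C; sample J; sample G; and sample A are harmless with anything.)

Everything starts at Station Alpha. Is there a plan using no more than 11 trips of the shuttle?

Yes — this plan uses 11 crossings (≤ 11):
1. Pilot goes to Station Beta with sample F.
2. Pilot goes back to Station Alpha alone.
3. Pilot goes to Station Beta with sample C.
4. Pilot goes back to Station Alpha alone.
5. Pilot goes to Station Beta with sample J.
6. Pilot goes back to Station Alpha alone.
7. Pilot goes to Station Beta with sample G.
8. Pilot goes back to Station Alpha alone.
9. Pilot goes to Station Beta with sample A.
10. Pilot goes back to Station Alpha alone.
11. Pilot goes to Station Beta with sample E.

Yes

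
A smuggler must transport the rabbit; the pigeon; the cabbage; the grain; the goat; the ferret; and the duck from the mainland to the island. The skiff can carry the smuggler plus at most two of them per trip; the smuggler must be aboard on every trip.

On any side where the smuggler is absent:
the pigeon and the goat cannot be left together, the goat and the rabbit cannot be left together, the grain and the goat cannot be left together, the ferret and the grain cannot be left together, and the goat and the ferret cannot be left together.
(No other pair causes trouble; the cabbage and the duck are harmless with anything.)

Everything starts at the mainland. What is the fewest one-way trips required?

Counting alone: the smuggler can take at most 2 across per trip to the island, so moving all 7 needs at least 4 loaded trips out, with a return between consecutive ones — at least 7 crossings.
The safety rule pushes this higher. Following every safe sequence of crossings, the most of the 7 that can be at the island as the skiff arrives there on crossings 7, 9 is 5, 6 respectively — never all 7.
So no plan with fewer than 11 crossings exists, and this one achieves 11:
1. Smuggler goes to the island with the goat and the grain.  [the mainland: the cabbage, the duck, the ferret, the pigeon, the rabbit | the island: the goat, the grain]
2. Smuggler goes back to the mainland with the grain.  [the mainland: the cabbage, the duck, the ferret, the grain, the pigeon, the rabbit | the island: the goat]
3. Smuggler goes to the island with the grain and the rabbit.  [the mainland: the cabbage, the duck, the ferret, the pigeon | the island: the goat, the grain, the rabbit]
4. Smuggler goes back to the mainland with the goat.  [the mainland: the cabbage, the duck, the ferret, the goat, the pigeon | the island: the grain, the rabbit]
5. Smuggler goes to the island with the goat and the pigeon.  [the mainland: the cabbage, the duck, the ferret | the island: the goat, the grain, the pigeon, the rabbit]
6. Smuggler goes back to the mainland with the goat.  [the mainland: the cabbage, the duck, the ferret, the goat | the island: the grain, the pigeon, the rabbit]
7. Smuggler goes to the island with the cabbage and the goat.  [the mainland: the duck, the ferret | the island: the cabbage, the goat, the grain, the pigeon, the rabbit]
8. Smuggler goes back to the mainland with the goat.  [the mainland: the duck, the ferret, the goat | the island: the cabbage, the grain, the pigeon, the rabbit]
9. Smuggler goes to the island with the duck and the goat.  [the mainland: the ferret | the island: the cabbage, the duck, the goat, the grain, the pigeon, the rabbit]
10. Smuggler goes back to the mainland with the goat.  [the mainland: the ferret, the goat | the island: the cabbage, the duck, the grain, the pigeon, the rabbit]
11. Smuggler goes to the island with the ferret and the goat.  [the mainland: — | the island: the cabbage, the duck, the ferret, the goat, the grain, the pigeon, the rabbit]

11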